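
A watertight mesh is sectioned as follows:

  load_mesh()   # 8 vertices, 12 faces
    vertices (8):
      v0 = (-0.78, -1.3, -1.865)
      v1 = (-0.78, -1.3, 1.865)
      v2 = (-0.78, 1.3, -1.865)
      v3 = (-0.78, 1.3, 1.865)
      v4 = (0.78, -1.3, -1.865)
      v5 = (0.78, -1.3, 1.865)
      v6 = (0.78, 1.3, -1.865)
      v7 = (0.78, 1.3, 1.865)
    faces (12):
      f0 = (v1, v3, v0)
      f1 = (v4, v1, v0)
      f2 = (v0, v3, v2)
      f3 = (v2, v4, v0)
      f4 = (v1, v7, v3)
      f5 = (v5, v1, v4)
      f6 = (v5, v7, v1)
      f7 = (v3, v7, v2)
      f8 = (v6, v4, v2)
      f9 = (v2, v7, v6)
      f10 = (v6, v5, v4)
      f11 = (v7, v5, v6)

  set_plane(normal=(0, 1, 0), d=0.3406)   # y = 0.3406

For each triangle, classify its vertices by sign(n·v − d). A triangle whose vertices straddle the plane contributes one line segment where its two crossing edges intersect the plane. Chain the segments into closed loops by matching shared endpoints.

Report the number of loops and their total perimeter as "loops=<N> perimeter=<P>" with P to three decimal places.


Straddling triangles (8 of 12):
  (v1,v3,v0) [-+-] → (-0.78, 0.3406, 1.865)–(-0.78, 0.3406, 0.48863)  len=1.3764
  (v0,v3,v2) [-++] → (-0.78, 0.3406, 0.48863)–(-0.78, 0.3406, -1.865)  len=2.3536
  (v2,v4,v0) [+--] → (-0.20436, 0.3406, -1.865)–(-0.78, 0.3406, -1.865)  len=0.5756
  (v1,v7,v3) [-++] → (0.20436, 0.3406, 1.865)–(-0.78, 0.3406, 1.865)  len=0.9844
  (v5,v7,v1) [-+-] → (0.78, 0.3406, 1.865)–(0.20436, 0.3406, 1.865)  len=0.5756
  (v6,v4,v2) [+-+] → (0.78, 0.3406, -1.865)–(-0.20436, 0.3406, -1.865)  len=0.9844
  (v6,v5,v4) [+--] → (0.78, 0.3406, -0.48863)–(0.78, 0.3406, -1.865)  len=1.3764
  (v7,v5,v6) [+-+] → (0.78, 0.3406, 1.865)–(0.78, 0.3406, -0.48863)  len=2.3536

Chained into 1 loop(s):
  loop 1: 8 segments, perimeter = 10.5800
Total perimeter = 10.580

loops=1 perimeter=10.580


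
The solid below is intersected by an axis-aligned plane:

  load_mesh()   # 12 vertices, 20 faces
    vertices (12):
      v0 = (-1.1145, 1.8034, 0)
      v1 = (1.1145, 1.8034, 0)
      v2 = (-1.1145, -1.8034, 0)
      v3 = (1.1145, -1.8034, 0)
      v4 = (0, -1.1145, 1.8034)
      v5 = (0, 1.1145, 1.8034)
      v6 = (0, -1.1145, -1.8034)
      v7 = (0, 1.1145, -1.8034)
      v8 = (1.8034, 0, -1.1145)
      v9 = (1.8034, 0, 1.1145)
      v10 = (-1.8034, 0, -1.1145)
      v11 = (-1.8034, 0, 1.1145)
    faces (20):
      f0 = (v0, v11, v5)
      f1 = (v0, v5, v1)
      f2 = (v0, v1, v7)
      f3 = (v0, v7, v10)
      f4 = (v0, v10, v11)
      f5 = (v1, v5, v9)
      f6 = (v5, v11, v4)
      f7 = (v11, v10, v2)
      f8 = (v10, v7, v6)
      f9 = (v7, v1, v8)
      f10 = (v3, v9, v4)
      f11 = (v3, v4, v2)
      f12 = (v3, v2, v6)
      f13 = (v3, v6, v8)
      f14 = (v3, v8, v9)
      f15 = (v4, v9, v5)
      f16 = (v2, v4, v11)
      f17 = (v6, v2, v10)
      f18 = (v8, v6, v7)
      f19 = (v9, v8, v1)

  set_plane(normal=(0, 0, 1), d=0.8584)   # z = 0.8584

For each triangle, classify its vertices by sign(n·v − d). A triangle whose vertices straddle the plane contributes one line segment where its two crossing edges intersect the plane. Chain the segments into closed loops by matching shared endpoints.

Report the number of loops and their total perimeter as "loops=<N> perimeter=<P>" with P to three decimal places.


Straddling triangles (10 of 20):
  (v0,v11,v5) [-++] → (-1.6451, 0.414402, 0.8584)–(-0.584009, 1.47549, 0.8584)  len=1.5006
  (v0,v5,v1) [-+-] → (-0.584009, 1.47549, 0.8584)–(0.584009, 1.47549, 0.8584)  len=1.1680
  (v0,v10,v11) [--+] → (-1.8034, 0, 0.8584)–(-1.6451, 0.414402, 0.8584)  len=0.4436
  (v1,v5,v9) [-++] → (0.584009, 1.47549, 0.8584)–(1.6451, 0.414402, 0.8584)  len=1.5006
  (v11,v10,v2) [+--] → (-1.8034, 0, 0.8584)–(-1.6451, -0.414402, 0.8584)  len=0.4436
  (v3,v9,v4) [-++] → (1.6451, -0.414402, 0.8584)–(0.584009, -1.47549, 0.8584)  len=1.5006
  (v3,v4,v2) [-+-] → (0.584009, -1.47549, 0.8584)–(-0.584009, -1.47549, 0.8584)  len=1.1680
  (v3,v8,v9) [--+] → (1.8034, 0, 0.8584)–(1.6451, -0.414402, 0.8584)  len=0.4436
  (v2,v4,v11) [-++] → (-0.584009, -1.47549, 0.8584)–(-1.6451, -0.414402, 0.8584)  len=1.5006
  (v9,v8,v1) [+--] → (1.8034, 0, 0.8584)–(1.6451, 0.414402, 0.8584)  len=0.4436

Chained into 1 loop(s):
  loop 1: 10 segments, perimeter = 10.1129
Total perimeter = 10.113

loops=1 perimeter=10.113


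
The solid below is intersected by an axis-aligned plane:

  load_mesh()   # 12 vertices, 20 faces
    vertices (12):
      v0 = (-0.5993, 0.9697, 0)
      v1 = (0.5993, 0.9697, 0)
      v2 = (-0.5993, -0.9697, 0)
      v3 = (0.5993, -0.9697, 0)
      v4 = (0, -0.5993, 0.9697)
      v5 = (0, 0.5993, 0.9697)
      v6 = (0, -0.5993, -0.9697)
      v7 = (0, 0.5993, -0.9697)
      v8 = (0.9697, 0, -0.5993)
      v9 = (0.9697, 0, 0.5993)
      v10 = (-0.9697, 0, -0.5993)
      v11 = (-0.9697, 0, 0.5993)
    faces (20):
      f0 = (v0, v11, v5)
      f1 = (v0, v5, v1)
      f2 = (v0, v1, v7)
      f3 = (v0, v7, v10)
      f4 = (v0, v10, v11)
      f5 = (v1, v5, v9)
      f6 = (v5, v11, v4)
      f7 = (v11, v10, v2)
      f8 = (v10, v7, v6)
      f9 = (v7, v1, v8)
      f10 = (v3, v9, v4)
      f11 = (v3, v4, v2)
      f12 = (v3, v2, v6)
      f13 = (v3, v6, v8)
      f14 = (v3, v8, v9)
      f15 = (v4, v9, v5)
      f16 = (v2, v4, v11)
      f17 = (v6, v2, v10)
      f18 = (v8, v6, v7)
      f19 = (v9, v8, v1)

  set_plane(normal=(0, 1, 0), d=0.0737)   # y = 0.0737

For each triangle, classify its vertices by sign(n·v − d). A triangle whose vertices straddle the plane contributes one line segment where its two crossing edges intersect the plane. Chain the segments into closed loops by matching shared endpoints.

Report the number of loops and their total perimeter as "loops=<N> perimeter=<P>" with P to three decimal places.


Straddling triangles (10 of 20):
  (v0,v11,v5) [+-+] → (-0.941549, 0.0737, 0.553751)–(-0.850449, 0.0737, 0.644851)  len=0.1288
  (v0,v7,v10) [++-] → (-0.850449, 0.0737, -0.644851)–(-0.941549, 0.0737, -0.553751)  len=0.1288
  (v0,v10,v11) [+--] → (-0.941549, 0.0737, -0.553751)–(-0.941549, 0.0737, 0.553751)  len=1.1075
  (v1,v5,v9) [++-] → (0.850449, 0.0737, 0.644851)–(0.941549, 0.0737, 0.553751)  len=0.1288
  (v5,v11,v4) [+--] → (-0.850449, 0.0737, 0.644851)–(0, 0.0737, 0.9697)  len=0.9104
  (v10,v7,v6) [-+-] → (-0.850449, 0.0737, -0.644851)–(0, 0.0737, -0.9697)  len=0.9104
  (v7,v1,v8) [++-] → (0.941549, 0.0737, -0.553751)–(0.850449, 0.0737, -0.644851)  len=0.1288
  (v4,v9,v5) [--+] → (0.850449, 0.0737, 0.644851)–(0, 0.0737, 0.9697)  len=0.9104
  (v8,v6,v7) [--+] → (0, 0.0737, -0.9697)–(0.850449, 0.0737, -0.644851)  len=0.9104
  (v9,v8,v1) [--+] → (0.941549, 0.0737, -0.553751)–(0.941549, 0.0737, 0.553751)  len=1.1075

Chained into 1 loop(s):
  loop 1: 10 segments, perimeter = 6.3719
Total perimeter = 6.372

loops=1 perimeter=6.372


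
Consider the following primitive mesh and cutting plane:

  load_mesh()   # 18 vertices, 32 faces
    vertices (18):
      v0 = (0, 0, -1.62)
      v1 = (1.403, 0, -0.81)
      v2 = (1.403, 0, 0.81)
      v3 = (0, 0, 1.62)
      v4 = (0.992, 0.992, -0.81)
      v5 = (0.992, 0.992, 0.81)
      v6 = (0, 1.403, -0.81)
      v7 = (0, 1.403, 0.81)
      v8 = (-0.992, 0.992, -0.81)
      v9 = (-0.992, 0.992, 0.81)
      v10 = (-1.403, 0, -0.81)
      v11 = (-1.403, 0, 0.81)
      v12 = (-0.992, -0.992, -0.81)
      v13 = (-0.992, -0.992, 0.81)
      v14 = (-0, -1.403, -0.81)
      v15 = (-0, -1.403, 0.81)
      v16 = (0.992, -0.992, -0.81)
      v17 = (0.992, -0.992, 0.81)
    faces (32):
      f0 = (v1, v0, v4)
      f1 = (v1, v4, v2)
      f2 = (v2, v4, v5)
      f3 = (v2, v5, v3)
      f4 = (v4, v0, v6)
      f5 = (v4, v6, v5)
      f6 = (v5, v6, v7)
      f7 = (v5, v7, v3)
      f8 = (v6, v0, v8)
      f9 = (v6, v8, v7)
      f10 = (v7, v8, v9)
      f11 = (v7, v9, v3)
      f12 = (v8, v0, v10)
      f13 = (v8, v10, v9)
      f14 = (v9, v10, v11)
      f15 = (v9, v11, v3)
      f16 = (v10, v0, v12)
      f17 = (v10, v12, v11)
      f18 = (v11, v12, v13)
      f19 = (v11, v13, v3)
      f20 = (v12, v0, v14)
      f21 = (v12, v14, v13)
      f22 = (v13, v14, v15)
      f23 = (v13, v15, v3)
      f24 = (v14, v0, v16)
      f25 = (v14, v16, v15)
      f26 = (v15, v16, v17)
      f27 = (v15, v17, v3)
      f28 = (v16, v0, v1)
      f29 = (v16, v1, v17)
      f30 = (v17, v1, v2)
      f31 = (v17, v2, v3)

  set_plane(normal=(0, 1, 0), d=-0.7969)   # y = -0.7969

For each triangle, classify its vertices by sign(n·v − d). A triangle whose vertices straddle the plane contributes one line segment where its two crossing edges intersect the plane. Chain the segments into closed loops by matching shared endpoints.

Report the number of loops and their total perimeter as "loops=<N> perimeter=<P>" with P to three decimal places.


Straddling triangles (12 of 32):
  (v10,v0,v12) [++-] → (-0.7969, -0.7969, -0.969305)–(-1.07283, -0.7969, -0.81)  len=0.3186
  (v10,v12,v11) [+-+] → (-1.07283, -0.7969, -0.81)–(-1.07283, -0.7969, -0.491389)  len=0.3186
  (v11,v12,v13) [+--] → (-1.07283, -0.7969, -0.491389)–(-1.07283, -0.7969, 0.81)  len=1.3014
  (v11,v13,v3) [+-+] → (-1.07283, -0.7969, 0.81)–(-0.7969, -0.7969, 0.969305)  len=0.3186
  (v12,v0,v14) [-+-] → (-0.7969, -0.7969, -0.969305)–(0, -0.7969, -1.15992)  len=0.8194
  (v13,v15,v3) [--+] → (0, -0.7969, 1.15992)–(-0.7969, -0.7969, 0.969305)  len=0.8194
  (v14,v0,v16) [-+-] → (0, -0.7969, -1.15992)–(0.7969, -0.7969, -0.969305)  len=0.8194
  (v15,v17,v3) [--+] → (0.7969, -0.7969, 0.969305)–(0, -0.7969, 1.15992)  len=0.8194
  (v16,v0,v1) [-++] → (0.7969, -0.7969, -0.969305)–(1.07283, -0.7969, -0.81)  len=0.3186
  (v16,v1,v17) [-+-] → (1.07283, -0.7969, -0.81)–(1.07283, -0.7969, 0.491389)  len=1.3014
  (v17,v1,v2) [-++] → (1.07283, -0.7969, 0.491389)–(1.07283, -0.7969, 0.81)  len=0.3186
  (v17,v2,v3) [-++] → (1.07283, -0.7969, 0.81)–(0.7969, -0.7969, 0.969305)  len=0.3186

Chained into 1 loop(s):
  loop 1: 12 segments, perimeter = 7.7920
Total perimeter = 7.792

loops=1 perimeter=7.792


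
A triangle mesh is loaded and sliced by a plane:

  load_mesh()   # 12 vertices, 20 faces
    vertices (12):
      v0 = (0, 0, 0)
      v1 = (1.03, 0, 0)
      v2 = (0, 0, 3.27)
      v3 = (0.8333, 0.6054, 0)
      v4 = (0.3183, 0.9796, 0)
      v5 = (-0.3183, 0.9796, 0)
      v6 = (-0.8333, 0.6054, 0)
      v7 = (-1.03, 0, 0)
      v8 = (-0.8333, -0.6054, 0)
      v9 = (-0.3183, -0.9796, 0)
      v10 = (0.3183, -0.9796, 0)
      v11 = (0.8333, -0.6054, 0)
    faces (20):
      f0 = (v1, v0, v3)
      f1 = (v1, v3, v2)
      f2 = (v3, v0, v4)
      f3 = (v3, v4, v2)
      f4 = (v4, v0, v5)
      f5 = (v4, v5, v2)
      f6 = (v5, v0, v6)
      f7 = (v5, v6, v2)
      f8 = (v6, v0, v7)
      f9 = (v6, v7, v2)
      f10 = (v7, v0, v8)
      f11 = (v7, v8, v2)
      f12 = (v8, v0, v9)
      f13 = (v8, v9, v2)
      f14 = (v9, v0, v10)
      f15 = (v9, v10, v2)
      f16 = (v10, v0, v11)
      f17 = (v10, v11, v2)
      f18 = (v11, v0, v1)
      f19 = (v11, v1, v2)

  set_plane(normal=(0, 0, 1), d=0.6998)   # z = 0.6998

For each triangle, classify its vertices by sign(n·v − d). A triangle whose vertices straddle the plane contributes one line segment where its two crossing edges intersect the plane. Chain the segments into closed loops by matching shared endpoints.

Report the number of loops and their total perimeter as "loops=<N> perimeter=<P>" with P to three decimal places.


Straddling triangles (10 of 20):
  (v1,v3,v2) [--+] → (0.654969, 0.475841, 0.6998)–(0.809574, 0, 0.6998)  len=0.5003
  (v3,v4,v2) [--+] → (0.250182, 0.76996, 0.6998)–(0.654969, 0.475841, 0.6998)  len=0.5004
  (v4,v5,v2) [--+] → (-0.250182, 0.76996, 0.6998)–(0.250182, 0.76996, 0.6998)  len=0.5004
  (v5,v6,v2) [--+] → (-0.654969, 0.475841, 0.6998)–(-0.250182, 0.76996, 0.6998)  len=0.5004
  (v6,v7,v2) [--+] → (-0.809574, 0, 0.6998)–(-0.654969, 0.475841, 0.6998)  len=0.5003
  (v7,v8,v2) [--+] → (-0.654969, -0.475841, 0.6998)–(-0.809574, 0, 0.6998)  len=0.5003
  (v8,v9,v2) [--+] → (-0.250182, -0.76996, 0.6998)–(-0.654969, -0.475841, 0.6998)  len=0.5004
  (v9,v10,v2) [--+] → (0.250182, -0.76996, 0.6998)–(-0.250182, -0.76996, 0.6998)  len=0.5004
  (v10,v11,v2) [--+] → (0.654969, -0.475841, 0.6998)–(0.250182, -0.76996, 0.6998)  len=0.5004
  (v11,v1,v2) [--+] → (0.809574, 0, 0.6998)–(0.654969, -0.475841, 0.6998)  len=0.5003

Chained into 1 loop(s):
  loop 1: 10 segments, perimeter = 5.0035
Total perimeter = 5.003

loops=1 perimeter=5.003


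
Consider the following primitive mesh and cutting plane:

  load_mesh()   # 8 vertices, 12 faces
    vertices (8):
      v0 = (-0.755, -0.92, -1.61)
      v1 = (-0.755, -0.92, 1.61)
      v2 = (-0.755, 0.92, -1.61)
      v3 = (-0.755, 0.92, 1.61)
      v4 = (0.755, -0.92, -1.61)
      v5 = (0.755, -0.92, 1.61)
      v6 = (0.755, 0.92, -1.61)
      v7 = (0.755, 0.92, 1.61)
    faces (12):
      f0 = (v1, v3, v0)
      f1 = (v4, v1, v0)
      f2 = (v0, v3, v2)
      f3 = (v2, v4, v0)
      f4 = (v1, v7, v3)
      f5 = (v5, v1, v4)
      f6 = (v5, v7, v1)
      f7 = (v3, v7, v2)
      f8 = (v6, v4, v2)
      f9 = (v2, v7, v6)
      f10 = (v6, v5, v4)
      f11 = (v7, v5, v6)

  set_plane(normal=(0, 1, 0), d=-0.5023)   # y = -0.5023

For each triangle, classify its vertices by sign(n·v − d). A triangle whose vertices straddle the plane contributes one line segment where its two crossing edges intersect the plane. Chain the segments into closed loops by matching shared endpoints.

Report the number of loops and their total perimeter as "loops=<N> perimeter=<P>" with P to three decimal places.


loops=1 perimeter=9.460

Straddling triangles (8 of 12):
  (v1,v3,v0) [-+-] → (-0.755, -0.5023, 1.61)–(-0.755, -0.5023, -0.879025)  len=2.4890
  (v0,v3,v2) [-++] → (-0.755, -0.5023, -0.879025)–(-0.755, -0.5023, -1.61)  len=0.7310
  (v2,v4,v0) [+--] → (0.412214, -0.5023, -1.61)–(-0.755, -0.5023, -1.61)  len=1.1672
  (v1,v7,v3) [-++] → (-0.412214, -0.5023, 1.61)–(-0.755, -0.5023, 1.61)  len=0.3428
  (v5,v7,v1) [-+-] → (0.755, -0.5023, 1.61)–(-0.412214, -0.5023, 1.61)  len=1.1672
  (v6,v4,v2) [+-+] → (0.755, -0.5023, -1.61)–(0.412214, -0.5023, -1.61)  len=0.3428
  (v6,v5,v4) [+--] → (0.755, -0.5023, 0.879025)–(0.755, -0.5023, -1.61)  len=2.4890
  (v7,v5,v6) [+-+] → (0.755, -0.5023, 1.61)–(0.755, -0.5023, 0.879025)  len=0.7310

Chained into 1 loop(s):
  loop 1: 8 segments, perimeter = 9.4600
Total perimeter = 9.460


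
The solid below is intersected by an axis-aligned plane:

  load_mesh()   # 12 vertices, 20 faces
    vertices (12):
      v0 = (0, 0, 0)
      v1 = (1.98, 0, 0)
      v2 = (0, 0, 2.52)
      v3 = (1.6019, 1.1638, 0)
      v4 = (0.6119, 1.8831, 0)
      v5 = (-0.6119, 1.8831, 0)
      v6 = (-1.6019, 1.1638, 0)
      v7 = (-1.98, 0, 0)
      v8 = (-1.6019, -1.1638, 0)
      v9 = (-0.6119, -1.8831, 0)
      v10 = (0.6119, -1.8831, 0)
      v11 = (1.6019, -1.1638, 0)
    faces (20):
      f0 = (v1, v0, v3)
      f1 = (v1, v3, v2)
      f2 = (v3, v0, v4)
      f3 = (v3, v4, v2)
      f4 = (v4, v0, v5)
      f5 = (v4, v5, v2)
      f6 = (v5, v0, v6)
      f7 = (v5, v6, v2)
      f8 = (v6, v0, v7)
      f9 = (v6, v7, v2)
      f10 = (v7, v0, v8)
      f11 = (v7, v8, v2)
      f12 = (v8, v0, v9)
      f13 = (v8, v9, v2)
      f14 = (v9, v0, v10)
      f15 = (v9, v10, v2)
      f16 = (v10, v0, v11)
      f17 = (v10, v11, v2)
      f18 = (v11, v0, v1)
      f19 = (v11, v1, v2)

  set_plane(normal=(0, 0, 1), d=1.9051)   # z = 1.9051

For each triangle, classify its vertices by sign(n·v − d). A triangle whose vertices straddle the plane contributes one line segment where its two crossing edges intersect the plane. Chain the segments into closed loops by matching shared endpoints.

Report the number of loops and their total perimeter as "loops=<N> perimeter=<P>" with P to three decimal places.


loops=1 perimeter=2.986

Straddling triangles (10 of 20):
  (v1,v3,v2) [--+] → (0.390876, 0.283976, 1.9051)–(0.483136, 0, 1.9051)  len=0.2986
  (v3,v4,v2) [--+] → (0.149308, 0.459491, 1.9051)–(0.390876, 0.283976, 1.9051)  len=0.2986
  (v4,v5,v2) [--+] → (-0.149308, 0.459491, 1.9051)–(0.149308, 0.459491, 1.9051)  len=0.2986
  (v5,v6,v2) [--+] → (-0.390876, 0.283976, 1.9051)–(-0.149308, 0.459491, 1.9051)  len=0.2986
  (v6,v7,v2) [--+] → (-0.483136, 0, 1.9051)–(-0.390876, 0.283976, 1.9051)  len=0.2986
  (v7,v8,v2) [--+] → (-0.390876, -0.283976, 1.9051)–(-0.483136, 0, 1.9051)  len=0.2986
  (v8,v9,v2) [--+] → (-0.149308, -0.459491, 1.9051)–(-0.390876, -0.283976, 1.9051)  len=0.2986
  (v9,v10,v2) [--+] → (0.149308, -0.459491, 1.9051)–(-0.149308, -0.459491, 1.9051)  len=0.2986
  (v10,v11,v2) [--+] → (0.390876, -0.283976, 1.9051)–(0.149308, -0.459491, 1.9051)  len=0.2986
  (v11,v1,v2) [--+] → (0.483136, 0, 1.9051)–(0.390876, -0.283976, 1.9051)  len=0.2986

Chained into 1 loop(s):
  loop 1: 10 segments, perimeter = 2.9860
Total perimeter = 2.986


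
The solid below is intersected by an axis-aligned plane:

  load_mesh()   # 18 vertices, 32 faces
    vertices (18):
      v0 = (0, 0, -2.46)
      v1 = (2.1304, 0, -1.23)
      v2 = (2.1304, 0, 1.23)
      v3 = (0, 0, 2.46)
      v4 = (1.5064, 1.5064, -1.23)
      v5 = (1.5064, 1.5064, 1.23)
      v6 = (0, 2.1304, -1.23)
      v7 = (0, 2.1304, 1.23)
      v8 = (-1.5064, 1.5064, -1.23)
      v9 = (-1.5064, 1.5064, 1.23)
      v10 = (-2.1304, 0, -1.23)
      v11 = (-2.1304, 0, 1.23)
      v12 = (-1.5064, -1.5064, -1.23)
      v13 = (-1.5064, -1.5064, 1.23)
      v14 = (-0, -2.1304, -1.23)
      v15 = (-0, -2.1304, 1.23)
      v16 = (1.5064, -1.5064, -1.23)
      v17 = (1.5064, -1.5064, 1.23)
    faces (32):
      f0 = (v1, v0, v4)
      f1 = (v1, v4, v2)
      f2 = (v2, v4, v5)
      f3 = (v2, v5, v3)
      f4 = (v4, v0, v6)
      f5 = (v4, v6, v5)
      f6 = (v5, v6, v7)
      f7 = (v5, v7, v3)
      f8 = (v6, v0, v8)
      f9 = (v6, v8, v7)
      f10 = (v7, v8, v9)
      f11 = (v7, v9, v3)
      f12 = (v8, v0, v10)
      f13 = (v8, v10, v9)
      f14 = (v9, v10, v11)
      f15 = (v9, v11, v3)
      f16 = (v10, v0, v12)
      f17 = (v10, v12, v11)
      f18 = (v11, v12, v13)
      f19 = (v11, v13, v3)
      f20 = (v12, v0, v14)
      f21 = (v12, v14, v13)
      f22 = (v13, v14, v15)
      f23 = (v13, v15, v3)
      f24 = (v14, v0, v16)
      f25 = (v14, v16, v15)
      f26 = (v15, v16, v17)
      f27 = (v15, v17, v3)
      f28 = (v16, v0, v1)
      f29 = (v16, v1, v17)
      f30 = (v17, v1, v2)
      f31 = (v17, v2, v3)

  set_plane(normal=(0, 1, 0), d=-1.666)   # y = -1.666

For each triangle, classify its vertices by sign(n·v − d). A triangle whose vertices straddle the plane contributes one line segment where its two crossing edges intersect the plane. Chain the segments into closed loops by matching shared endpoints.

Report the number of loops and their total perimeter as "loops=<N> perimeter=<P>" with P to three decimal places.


Straddling triangles (8 of 32):
  (v12,v0,v14) [++-] → (0, -1.666, -1.49812)–(-1.12111, -1.666, -1.23)  len=1.1527
  (v12,v14,v13) [+-+] → (-1.12111, -1.666, -1.23)–(-1.12111, -1.666, 0.600808)  len=1.8308
  (v13,v14,v15) [+--] → (-1.12111, -1.666, 0.600808)–(-1.12111, -1.666, 1.23)  len=0.6292
  (v13,v15,v3) [+-+] → (-1.12111, -1.666, 1.23)–(0, -1.666, 1.49812)  len=1.1527
  (v14,v0,v16) [-++] → (0, -1.666, -1.49812)–(1.12111, -1.666, -1.23)  len=1.1527
  (v14,v16,v15) [-+-] → (1.12111, -1.666, -1.23)–(1.12111, -1.666, -0.600808)  len=0.6292
  (v15,v16,v17) [-++] → (1.12111, -1.666, -0.600808)–(1.12111, -1.666, 1.23)  len=1.8308
  (v15,v17,v3) [-++] → (1.12111, -1.666, 1.23)–(0, -1.666, 1.49812)  len=1.1527

Chained into 1 loop(s):
  loop 1: 8 segments, perimeter = 9.5309
Total perimeter = 9.531

loops=1 perimeter=9.531


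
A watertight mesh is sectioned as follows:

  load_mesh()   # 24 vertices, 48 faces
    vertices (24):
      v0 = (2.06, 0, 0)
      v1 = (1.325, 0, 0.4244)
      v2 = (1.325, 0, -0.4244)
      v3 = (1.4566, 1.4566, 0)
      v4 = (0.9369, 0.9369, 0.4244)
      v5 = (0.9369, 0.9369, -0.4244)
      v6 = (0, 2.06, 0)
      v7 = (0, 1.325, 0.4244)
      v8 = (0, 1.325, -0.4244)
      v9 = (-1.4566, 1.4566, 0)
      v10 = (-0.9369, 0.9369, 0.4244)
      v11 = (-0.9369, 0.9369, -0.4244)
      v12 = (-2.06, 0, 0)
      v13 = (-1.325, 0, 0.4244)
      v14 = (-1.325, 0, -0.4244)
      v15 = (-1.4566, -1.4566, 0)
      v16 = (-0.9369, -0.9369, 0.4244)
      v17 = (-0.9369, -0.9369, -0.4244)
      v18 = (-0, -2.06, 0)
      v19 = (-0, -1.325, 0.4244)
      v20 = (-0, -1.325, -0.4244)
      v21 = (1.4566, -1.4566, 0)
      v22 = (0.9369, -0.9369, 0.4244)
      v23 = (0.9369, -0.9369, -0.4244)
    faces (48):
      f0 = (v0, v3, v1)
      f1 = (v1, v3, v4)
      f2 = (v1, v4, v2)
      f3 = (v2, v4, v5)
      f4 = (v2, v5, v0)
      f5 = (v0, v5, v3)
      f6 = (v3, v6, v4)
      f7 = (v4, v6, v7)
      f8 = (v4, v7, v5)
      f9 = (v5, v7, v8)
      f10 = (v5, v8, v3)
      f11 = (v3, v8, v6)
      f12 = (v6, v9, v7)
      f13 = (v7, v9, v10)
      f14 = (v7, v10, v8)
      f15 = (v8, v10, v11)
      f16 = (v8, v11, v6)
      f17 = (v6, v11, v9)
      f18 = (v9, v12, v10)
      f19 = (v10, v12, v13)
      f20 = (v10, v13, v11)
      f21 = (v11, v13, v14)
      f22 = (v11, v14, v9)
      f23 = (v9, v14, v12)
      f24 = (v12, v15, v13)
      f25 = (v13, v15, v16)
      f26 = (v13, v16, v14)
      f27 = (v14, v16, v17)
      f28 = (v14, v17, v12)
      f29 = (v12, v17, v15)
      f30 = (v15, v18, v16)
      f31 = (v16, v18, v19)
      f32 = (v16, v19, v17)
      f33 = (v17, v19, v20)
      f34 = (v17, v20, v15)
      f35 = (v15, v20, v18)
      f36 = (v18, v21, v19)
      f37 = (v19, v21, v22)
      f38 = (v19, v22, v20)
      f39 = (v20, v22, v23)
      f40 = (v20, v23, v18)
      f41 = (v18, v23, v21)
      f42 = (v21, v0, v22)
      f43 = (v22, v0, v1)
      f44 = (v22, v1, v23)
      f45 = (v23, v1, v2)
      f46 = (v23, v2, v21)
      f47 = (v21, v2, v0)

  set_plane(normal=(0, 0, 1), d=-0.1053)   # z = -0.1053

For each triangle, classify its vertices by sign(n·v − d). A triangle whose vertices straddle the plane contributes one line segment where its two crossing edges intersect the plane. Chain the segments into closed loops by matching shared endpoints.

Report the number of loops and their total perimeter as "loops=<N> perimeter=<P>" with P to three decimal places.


Straddling triangles (32 of 48):
  (v1,v4,v2) [++-] → (1.1791, 0.352221, -0.1053)–(1.325, 0, -0.1053)  len=0.3812
  (v2,v4,v5) [-+-] → (1.1791, 0.352221, -0.1053)–(0.9369, 0.9369, -0.1053)  len=0.6329
  (v2,v5,v0) [--+] → (1.78134, 0.232459, -0.1053)–(1.87764, 0, -0.1053)  len=0.2516
  (v0,v5,v3) [+-+] → (1.78134, 0.232459, -0.1053)–(1.32765, 1.32765, -0.1053)  len=1.1854
  (v4,v7,v5) [++-] → (0.584679, 1.0828, -0.1053)–(0.9369, 0.9369, -0.1053)  len=0.3812
  (v5,v7,v8) [-+-] → (0.584679, 1.0828, -0.1053)–(0, 1.325, -0.1053)  len=0.6329
  (v5,v8,v3) [--+] → (1.0952, 1.42395, -0.1053)–(1.32765, 1.32765, -0.1053)  len=0.2516
  (v3,v8,v6) [+-+] → (1.0952, 1.42395, -0.1053)–(0, 1.87764, -0.1053)  len=1.1854
  (v7,v10,v8) [++-] → (-0.352221, 1.1791, -0.1053)–(0, 1.325, -0.1053)  len=0.3812
  (v8,v10,v11) [-+-] → (-0.352221, 1.1791, -0.1053)–(-0.9369, 0.9369, -0.1053)  len=0.6329
  (v8,v11,v6) [--+] → (-0.232459, 1.78134, -0.1053)–(0, 1.87764, -0.1053)  len=0.2516
  (v6,v11,v9) [+-+] → (-0.232459, 1.78134, -0.1053)–(-1.32765, 1.32765, -0.1053)  len=1.1854
  (v10,v13,v11) [++-] → (-1.0828, 0.584679, -0.1053)–(-0.9369, 0.9369, -0.1053)  len=0.3812
  (v11,v13,v14) [-+-] → (-1.0828, 0.584679, -0.1053)–(-1.325, 0, -0.1053)  len=0.6329
  (v11,v14,v9) [--+] → (-1.42395, 1.0952, -0.1053)–(-1.32765, 1.32765, -0.1053)  len=0.2516
  (v9,v14,v12) [+-+] → (-1.42395, 1.0952, -0.1053)–(-1.87764, 0, -0.1053)  len=1.1854
  (v13,v16,v14) [++-] → (-1.1791, -0.352221, -0.1053)–(-1.325, 0, -0.1053)  len=0.3812
  (v14,v16,v17) [-+-] → (-1.1791, -0.352221, -0.1053)–(-0.9369, -0.9369, -0.1053)  len=0.6329
  (v14,v17,v12) [--+] → (-1.78134, -0.232459, -0.1053)–(-1.87764, 0, -0.1053)  len=0.2516
  (v12,v17,v15) [+-+] → (-1.78134, -0.232459, -0.1053)–(-1.32765, -1.32765, -0.1053)  len=1.1854
  (v16,v19,v17) [++-] → (-0.584679, -1.0828, -0.1053)–(-0.9369, -0.9369, -0.1053)  len=0.3812
  (v17,v19,v20) [-+-] → (-0.584679, -1.0828, -0.1053)–(0, -1.325, -0.1053)  len=0.6329
  (v17,v20,v15) [--+] → (-1.0952, -1.42395, -0.1053)–(-1.32765, -1.32765, -0.1053)  len=0.2516
  (v15,v20,v18) [+-+] → (-1.0952, -1.42395, -0.1053)–(0, -1.87764, -0.1053)  len=1.1854
  (v19,v22,v20) [++-] → (0.352221, -1.1791, -0.1053)–(0, -1.325, -0.1053)  len=0.3812
  (v20,v22,v23) [-+-] → (0.352221, -1.1791, -0.1053)–(0.9369, -0.9369, -0.1053)  len=0.6329
  (v20,v23,v18) [--+] → (0.232459, -1.78134, -0.1053)–(0, -1.87764, -0.1053)  len=0.2516
  (v18,v23,v21) [+-+] → (0.232459, -1.78134, -0.1053)–(1.32765, -1.32765, -0.1053)  len=1.1854
  (v22,v1,v23) [++-] → (1.0828, -0.584679, -0.1053)–(0.9369, -0.9369, -0.1053)  len=0.3812
  (v23,v1,v2) [-+-] → (1.0828, -0.584679, -0.1053)–(1.325, 0, -0.1053)  len=0.6329
  (v23,v2,v21) [--+] → (1.42395, -1.0952, -0.1053)–(1.32765, -1.32765, -0.1053)  len=0.2516
  (v21,v2,v0) [+-+] → (1.42395, -1.0952, -0.1053)–(1.87764, 0, -0.1053)  len=1.1854

Chained into 2 loop(s):
  loop 1: 16 segments, perimeter = 8.1128
  loop 2: 16 segments, perimeter = 11.4965
Total perimeter = 19.609

loops=2 perimeter=19.609


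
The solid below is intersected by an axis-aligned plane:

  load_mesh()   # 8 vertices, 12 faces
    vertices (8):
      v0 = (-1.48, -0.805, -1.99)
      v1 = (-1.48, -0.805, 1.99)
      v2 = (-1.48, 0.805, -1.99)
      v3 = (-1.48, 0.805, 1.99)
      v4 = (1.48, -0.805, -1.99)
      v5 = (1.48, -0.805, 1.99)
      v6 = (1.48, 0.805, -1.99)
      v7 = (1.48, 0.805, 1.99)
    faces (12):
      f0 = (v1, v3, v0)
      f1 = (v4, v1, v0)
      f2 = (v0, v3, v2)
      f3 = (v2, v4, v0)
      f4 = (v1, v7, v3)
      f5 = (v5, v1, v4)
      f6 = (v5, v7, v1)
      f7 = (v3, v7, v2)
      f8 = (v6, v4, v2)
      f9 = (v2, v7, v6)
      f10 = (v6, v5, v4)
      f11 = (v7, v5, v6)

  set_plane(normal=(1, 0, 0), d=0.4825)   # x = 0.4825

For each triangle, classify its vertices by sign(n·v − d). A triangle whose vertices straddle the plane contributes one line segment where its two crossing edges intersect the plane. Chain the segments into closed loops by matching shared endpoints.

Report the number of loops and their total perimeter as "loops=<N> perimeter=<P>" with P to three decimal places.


loops=1 perimeter=11.180

Straddling triangles (8 of 12):
  (v4,v1,v0) [+--] → (0.4825, -0.805, -0.648767)–(0.4825, -0.805, -1.99)  len=1.3412
  (v2,v4,v0) [-+-] → (0.4825, -0.262441, -1.99)–(0.4825, -0.805, -1.99)  len=0.5426
  (v1,v7,v3) [-+-] → (0.4825, 0.262441, 1.99)–(0.4825, 0.805, 1.99)  len=0.5426
  (v5,v1,v4) [+-+] → (0.4825, -0.805, 1.99)–(0.4825, -0.805, -0.648767)  len=2.6388
  (v5,v7,v1) [++-] → (0.4825, 0.262441, 1.99)–(0.4825, -0.805, 1.99)  len=1.0674
  (v3,v7,v2) [-+-] → (0.4825, 0.805, 1.99)–(0.4825, 0.805, 0.648767)  len=1.3412
  (v6,v4,v2) [++-] → (0.4825, -0.262441, -1.99)–(0.4825, 0.805, -1.99)  len=1.0674
  (v2,v7,v6) [-++] → (0.4825, 0.805, 0.648767)–(0.4825, 0.805, -1.99)  len=2.6388

Chained into 1 loop(s):
  loop 1: 8 segments, perimeter = 11.1800
Total perimeter = 11.180


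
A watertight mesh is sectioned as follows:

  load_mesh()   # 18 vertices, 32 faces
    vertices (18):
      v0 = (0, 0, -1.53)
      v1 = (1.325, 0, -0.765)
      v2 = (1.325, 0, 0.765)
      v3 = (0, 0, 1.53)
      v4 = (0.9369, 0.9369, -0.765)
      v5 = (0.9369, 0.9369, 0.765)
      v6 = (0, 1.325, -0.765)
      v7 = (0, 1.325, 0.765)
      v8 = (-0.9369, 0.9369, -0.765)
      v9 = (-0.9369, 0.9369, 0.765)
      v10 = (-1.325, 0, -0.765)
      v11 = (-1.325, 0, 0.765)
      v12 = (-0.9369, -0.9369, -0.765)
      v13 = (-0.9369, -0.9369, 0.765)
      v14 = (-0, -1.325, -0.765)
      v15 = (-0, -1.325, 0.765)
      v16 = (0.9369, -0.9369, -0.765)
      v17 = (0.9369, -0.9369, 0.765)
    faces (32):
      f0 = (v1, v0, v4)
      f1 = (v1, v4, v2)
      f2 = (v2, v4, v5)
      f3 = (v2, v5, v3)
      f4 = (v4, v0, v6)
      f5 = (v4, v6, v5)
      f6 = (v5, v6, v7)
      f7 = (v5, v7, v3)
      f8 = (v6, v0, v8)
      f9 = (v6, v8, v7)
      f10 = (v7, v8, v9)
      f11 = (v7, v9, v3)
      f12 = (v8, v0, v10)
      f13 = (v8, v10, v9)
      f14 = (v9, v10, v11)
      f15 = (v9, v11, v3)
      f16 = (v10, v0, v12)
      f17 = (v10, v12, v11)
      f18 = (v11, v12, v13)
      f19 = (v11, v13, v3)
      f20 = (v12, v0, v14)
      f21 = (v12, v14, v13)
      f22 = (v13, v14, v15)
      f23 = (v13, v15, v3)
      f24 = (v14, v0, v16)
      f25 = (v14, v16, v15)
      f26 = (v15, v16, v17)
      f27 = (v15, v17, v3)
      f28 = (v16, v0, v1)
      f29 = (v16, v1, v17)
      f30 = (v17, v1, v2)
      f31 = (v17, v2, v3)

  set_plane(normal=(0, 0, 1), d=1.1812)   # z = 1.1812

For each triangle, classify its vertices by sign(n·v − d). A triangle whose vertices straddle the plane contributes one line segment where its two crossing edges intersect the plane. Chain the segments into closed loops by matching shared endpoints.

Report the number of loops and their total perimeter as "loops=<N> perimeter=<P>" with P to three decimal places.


Straddling triangles (8 of 32):
  (v2,v5,v3) [--+] → (0.427177, 0.427177, 1.1812)–(0.604131, 0, 1.1812)  len=0.4624
  (v5,v7,v3) [--+] → (0, 0.604131, 1.1812)–(0.427177, 0.427177, 1.1812)  len=0.4624
  (v7,v9,v3) [--+] → (-0.427177, 0.427177, 1.1812)–(0, 0.604131, 1.1812)  len=0.4624
  (v9,v11,v3) [--+] → (-0.604131, 0, 1.1812)–(-0.427177, 0.427177, 1.1812)  len=0.4624
  (v11,v13,v3) [--+] → (-0.427177, -0.427177, 1.1812)–(-0.604131, 0, 1.1812)  len=0.4624
  (v13,v15,v3) [--+] → (0, -0.604131, 1.1812)–(-0.427177, -0.427177, 1.1812)  len=0.4624
  (v15,v17,v3) [--+] → (0.427177, -0.427177, 1.1812)–(0, -0.604131, 1.1812)  len=0.4624
  (v17,v2,v3) [--+] → (0.604131, 0, 1.1812)–(0.427177, -0.427177, 1.1812)  len=0.4624

Chained into 1 loop(s):
  loop 1: 8 segments, perimeter = 3.6990
Total perimeter = 3.699

loops=1 perimeter=3.699


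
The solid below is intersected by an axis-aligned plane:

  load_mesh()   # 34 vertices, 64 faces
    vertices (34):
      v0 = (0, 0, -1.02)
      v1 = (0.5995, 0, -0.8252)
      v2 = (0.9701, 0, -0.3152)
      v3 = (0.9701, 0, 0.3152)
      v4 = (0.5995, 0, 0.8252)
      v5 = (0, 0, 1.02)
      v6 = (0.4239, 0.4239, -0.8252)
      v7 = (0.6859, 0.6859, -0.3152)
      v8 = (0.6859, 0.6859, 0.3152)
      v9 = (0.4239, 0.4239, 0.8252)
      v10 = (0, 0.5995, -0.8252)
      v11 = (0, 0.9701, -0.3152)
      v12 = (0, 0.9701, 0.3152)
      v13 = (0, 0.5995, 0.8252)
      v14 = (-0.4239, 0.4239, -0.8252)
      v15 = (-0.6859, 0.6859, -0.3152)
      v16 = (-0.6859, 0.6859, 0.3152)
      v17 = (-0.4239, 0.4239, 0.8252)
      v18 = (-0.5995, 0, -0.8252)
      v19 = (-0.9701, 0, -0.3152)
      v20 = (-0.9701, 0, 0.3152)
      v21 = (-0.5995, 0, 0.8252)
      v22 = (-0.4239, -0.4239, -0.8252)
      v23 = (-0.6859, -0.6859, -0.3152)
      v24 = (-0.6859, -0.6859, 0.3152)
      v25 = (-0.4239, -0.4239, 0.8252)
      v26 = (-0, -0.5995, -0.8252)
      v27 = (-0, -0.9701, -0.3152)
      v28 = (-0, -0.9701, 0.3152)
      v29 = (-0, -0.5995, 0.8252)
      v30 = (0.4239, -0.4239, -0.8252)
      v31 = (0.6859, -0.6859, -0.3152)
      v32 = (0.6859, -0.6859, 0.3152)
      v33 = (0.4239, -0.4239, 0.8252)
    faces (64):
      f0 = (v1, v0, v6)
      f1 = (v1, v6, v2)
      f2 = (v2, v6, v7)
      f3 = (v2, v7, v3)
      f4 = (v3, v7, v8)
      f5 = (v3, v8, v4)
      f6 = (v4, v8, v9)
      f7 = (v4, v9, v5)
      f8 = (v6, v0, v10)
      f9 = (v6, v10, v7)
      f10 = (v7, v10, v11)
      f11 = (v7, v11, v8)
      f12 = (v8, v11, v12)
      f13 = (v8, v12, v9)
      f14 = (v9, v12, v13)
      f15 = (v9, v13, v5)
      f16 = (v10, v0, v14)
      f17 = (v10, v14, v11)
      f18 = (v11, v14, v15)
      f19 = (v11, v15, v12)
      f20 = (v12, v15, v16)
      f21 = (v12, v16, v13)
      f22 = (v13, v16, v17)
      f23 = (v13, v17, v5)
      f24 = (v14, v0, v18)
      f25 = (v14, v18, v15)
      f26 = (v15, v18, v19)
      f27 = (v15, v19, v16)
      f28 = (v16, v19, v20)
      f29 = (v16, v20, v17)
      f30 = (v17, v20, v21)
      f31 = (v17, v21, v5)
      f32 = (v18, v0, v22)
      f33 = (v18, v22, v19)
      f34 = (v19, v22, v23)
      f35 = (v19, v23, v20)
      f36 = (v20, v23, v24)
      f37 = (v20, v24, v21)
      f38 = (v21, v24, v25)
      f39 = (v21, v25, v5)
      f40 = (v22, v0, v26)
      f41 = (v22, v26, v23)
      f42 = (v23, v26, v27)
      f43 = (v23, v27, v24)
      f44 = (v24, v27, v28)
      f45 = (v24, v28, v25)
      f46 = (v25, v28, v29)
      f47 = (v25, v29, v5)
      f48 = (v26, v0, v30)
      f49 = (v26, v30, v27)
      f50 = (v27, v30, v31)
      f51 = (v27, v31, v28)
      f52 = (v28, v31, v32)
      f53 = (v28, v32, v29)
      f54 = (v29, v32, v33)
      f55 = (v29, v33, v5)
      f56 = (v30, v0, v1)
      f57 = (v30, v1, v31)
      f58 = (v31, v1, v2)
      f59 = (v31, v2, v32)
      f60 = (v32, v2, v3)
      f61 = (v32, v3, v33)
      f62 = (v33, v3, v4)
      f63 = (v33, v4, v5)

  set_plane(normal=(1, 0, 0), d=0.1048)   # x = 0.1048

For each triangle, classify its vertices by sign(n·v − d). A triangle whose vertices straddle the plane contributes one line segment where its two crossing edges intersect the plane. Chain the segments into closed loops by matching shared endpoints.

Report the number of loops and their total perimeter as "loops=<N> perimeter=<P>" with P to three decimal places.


Straddling triangles (20 of 64):
  (v1,v0,v6) [+-+] → (0.1048, 0, -0.985947)–(0.1048, 0.1048, -0.97184)  len=0.1057
  (v4,v9,v5) [++-] → (0.1048, 0.1048, 0.97184)–(0.1048, 0, 0.985947)  len=0.1057
  (v6,v0,v10) [+--] → (0.1048, 0.1048, -0.97184)–(0.1048, 0.556087, -0.8252)  len=0.4745
  (v6,v10,v7) [+-+] → (0.1048, 0.556087, -0.8252)–(0.1048, 0.612701, -0.747276)  len=0.0963
  (v7,v10,v11) [+--] → (0.1048, 0.612701, -0.747276)–(0.1048, 0.926677, -0.3152)  len=0.5341
  (v7,v11,v8) [+-+] → (0.1048, 0.926677, -0.3152)–(0.1048, 0.926677, -0.21888)  len=0.0963
  (v8,v11,v12) [+--] → (0.1048, 0.926677, -0.21888)–(0.1048, 0.926677, 0.3152)  len=0.5341
  (v8,v12,v9) [+-+] → (0.1048, 0.926677, 0.3152)–(0.1048, 0.835064, 0.441286)  len=0.1559
  (v9,v12,v13) [+--] → (0.1048, 0.835064, 0.441286)–(0.1048, 0.556087, 0.8252)  len=0.4746
  (v9,v13,v5) [+--] → (0.1048, 0.556087, 0.8252)–(0.1048, 0.1048, 0.97184)  len=0.4745
  (v26,v0,v30) [--+] → (0.1048, -0.1048, -0.97184)–(0.1048, -0.556087, -0.8252)  len=0.4745
  (v26,v30,v27) [-+-] → (0.1048, -0.556087, -0.8252)–(0.1048, -0.835064, -0.441286)  len=0.4746
  (v27,v30,v31) [-++] → (0.1048, -0.835064, -0.441286)–(0.1048, -0.926677, -0.3152)  len=0.1559
  (v27,v31,v28) [-+-] → (0.1048, -0.926677, -0.3152)–(0.1048, -0.926677, 0.21888)  len=0.5341
  (v28,v31,v32) [-++] → (0.1048, -0.926677, 0.21888)–(0.1048, -0.926677, 0.3152)  len=0.0963
  (v28,v32,v29) [-+-] → (0.1048, -0.926677, 0.3152)–(0.1048, -0.612701, 0.747276)  len=0.5341
  (v29,v32,v33) [-++] → (0.1048, -0.612701, 0.747276)–(0.1048, -0.556087, 0.8252)  len=0.0963
  (v29,v33,v5) [-+-] → (0.1048, -0.556087, 0.8252)–(0.1048, -0.1048, 0.97184)  len=0.4745
  (v30,v0,v1) [+-+] → (0.1048, -0.1048, -0.97184)–(0.1048, 0, -0.985947)  len=0.1057
  (v33,v4,v5) [++-] → (0.1048, 0, 0.985947)–(0.1048, -0.1048, 0.97184)  len=0.1057

Chained into 1 loop(s):
  loop 1: 20 segments, perimeter = 6.1035
Total perimeter = 6.104

loops=1 perimeter=6.104


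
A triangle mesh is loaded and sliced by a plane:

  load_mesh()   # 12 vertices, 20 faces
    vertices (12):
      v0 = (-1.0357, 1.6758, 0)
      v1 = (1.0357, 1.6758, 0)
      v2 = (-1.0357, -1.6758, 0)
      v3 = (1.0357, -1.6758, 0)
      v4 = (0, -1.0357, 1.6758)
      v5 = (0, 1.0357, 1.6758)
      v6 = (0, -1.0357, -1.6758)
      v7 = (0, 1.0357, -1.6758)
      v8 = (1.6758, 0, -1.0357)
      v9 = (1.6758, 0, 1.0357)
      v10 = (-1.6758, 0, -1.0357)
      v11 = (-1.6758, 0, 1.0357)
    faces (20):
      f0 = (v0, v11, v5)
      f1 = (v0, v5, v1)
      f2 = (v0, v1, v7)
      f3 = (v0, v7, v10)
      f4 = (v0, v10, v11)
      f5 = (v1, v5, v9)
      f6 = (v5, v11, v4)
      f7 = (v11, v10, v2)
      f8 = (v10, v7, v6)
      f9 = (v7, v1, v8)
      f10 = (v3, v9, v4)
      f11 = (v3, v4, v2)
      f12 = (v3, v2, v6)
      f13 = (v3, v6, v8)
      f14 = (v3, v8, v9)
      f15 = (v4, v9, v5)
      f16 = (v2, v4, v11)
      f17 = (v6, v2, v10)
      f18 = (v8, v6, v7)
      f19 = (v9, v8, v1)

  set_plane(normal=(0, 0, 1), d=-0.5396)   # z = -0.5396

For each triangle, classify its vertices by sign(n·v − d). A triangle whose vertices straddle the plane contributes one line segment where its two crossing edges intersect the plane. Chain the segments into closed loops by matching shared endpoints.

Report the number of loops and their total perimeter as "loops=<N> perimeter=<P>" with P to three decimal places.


Straddling triangles (10 of 20):
  (v0,v1,v7) [++-] → (0.702209, 1.46969, -0.5396)–(-0.702209, 1.46969, -0.5396)  len=1.4044
  (v0,v7,v10) [+--] → (-0.702209, 1.46969, -0.5396)–(-1.36919, 0.802708, -0.5396)  len=0.9433
  (v0,v10,v11) [+-+] → (-1.36919, 0.802708, -0.5396)–(-1.6758, 0, -0.5396)  len=0.8593
  (v11,v10,v2) [+-+] → (-1.6758, 0, -0.5396)–(-1.36919, -0.802708, -0.5396)  len=0.8593
  (v7,v1,v8) [-+-] → (0.702209, 1.46969, -0.5396)–(1.36919, 0.802708, -0.5396)  len=0.9433
  (v3,v2,v6) [++-] → (-0.702209, -1.46969, -0.5396)–(0.702209, -1.46969, -0.5396)  len=1.4044
  (v3,v6,v8) [+--] → (0.702209, -1.46969, -0.5396)–(1.36919, -0.802708, -0.5396)  len=0.9433
  (v3,v8,v9) [+-+] → (1.36919, -0.802708, -0.5396)–(1.6758, 0, -0.5396)  len=0.8593
  (v6,v2,v10) [-+-] → (-0.702209, -1.46969, -0.5396)–(-1.36919, -0.802708, -0.5396)  len=0.9433
  (v9,v8,v1) [+-+] → (1.6758, 0, -0.5396)–(1.36919, 0.802708, -0.5396)  len=0.8593

Chained into 1 loop(s):
  loop 1: 10 segments, perimeter = 10.0189
Total perimeter = 10.019

loops=1 perimeter=10.019


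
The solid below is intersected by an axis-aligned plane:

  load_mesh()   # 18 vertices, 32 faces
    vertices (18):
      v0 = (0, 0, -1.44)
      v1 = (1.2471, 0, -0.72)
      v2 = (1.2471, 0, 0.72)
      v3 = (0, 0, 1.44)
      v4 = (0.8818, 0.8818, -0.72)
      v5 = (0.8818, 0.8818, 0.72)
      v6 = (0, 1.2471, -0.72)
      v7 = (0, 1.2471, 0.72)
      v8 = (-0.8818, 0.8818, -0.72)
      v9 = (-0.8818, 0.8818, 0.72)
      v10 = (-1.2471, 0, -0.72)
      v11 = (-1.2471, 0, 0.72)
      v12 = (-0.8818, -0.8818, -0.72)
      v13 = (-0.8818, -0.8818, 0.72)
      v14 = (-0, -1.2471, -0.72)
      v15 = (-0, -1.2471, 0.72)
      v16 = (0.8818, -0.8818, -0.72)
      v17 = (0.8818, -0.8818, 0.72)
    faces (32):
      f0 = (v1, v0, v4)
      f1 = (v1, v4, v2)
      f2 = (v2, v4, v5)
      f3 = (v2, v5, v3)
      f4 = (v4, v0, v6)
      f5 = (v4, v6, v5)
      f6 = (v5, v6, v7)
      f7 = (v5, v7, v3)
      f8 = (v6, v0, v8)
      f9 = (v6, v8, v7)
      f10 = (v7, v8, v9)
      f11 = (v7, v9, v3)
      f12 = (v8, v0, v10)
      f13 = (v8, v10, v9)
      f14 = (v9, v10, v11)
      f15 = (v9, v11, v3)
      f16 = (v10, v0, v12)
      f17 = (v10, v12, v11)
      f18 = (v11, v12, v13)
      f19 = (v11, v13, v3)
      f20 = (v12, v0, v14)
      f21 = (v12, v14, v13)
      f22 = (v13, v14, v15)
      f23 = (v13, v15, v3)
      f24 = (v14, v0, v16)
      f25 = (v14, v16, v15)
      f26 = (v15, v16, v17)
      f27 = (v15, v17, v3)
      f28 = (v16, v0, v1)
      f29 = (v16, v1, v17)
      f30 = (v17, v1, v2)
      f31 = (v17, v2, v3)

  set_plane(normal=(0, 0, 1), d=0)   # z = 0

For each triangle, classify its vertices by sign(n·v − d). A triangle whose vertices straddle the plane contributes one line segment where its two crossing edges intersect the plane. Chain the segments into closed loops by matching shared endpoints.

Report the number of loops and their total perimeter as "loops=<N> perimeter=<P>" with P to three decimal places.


Straddling triangles (16 of 32):
  (v1,v4,v2) [--+] → (1.06445, 0.4409, 0)–(1.2471, 0, 0)  len=0.4772
  (v2,v4,v5) [+-+] → (1.06445, 0.4409, 0)–(0.8818, 0.8818, 0)  len=0.4772
  (v4,v6,v5) [--+] → (0.4409, 1.06445, 0)–(0.8818, 0.8818, 0)  len=0.4772
  (v5,v6,v7) [+-+] → (0.4409, 1.06445, 0)–(0, 1.2471, 0)  len=0.4772
  (v6,v8,v7) [--+] → (-0.4409, 1.06445, 0)–(0, 1.2471, 0)  len=0.4772
  (v7,v8,v9) [+-+] → (-0.4409, 1.06445, 0)–(-0.8818, 0.8818, 0)  len=0.4772
  (v8,v10,v9) [--+] → (-1.06445, 0.4409, 0)–(-0.8818, 0.8818, 0)  len=0.4772
  (v9,v10,v11) [+-+] → (-1.06445, 0.4409, 0)–(-1.2471, 0, 0)  len=0.4772
  (v10,v12,v11) [--+] → (-1.06445, -0.4409, 0)–(-1.2471, 0, 0)  len=0.4772
  (v11,v12,v13) [+-+] → (-1.06445, -0.4409, 0)–(-0.8818, -0.8818, 0)  len=0.4772
  (v12,v14,v13) [--+] → (-0.4409, -1.06445, 0)–(-0.8818, -0.8818, 0)  len=0.4772
  (v13,v14,v15) [+-+] → (-0.4409, -1.06445, 0)–(0, -1.2471, 0)  len=0.4772
  (v14,v16,v15) [--+] → (0.4409, -1.06445, 0)–(0, -1.2471, 0)  len=0.4772
  (v15,v16,v17) [+-+] → (0.4409, -1.06445, 0)–(0.8818, -0.8818, 0)  len=0.4772
  (v16,v1,v17) [--+] → (1.06445, -0.4409, 0)–(0.8818, -0.8818, 0)  len=0.4772
  (v17,v1,v2) [+-+] → (1.06445, -0.4409, 0)–(1.2471, 0, 0)  len=0.4772

Chained into 1 loop(s):
  loop 1: 16 segments, perimeter = 7.6358
Total perimeter = 7.636

loops=1 perimeter=7.636
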